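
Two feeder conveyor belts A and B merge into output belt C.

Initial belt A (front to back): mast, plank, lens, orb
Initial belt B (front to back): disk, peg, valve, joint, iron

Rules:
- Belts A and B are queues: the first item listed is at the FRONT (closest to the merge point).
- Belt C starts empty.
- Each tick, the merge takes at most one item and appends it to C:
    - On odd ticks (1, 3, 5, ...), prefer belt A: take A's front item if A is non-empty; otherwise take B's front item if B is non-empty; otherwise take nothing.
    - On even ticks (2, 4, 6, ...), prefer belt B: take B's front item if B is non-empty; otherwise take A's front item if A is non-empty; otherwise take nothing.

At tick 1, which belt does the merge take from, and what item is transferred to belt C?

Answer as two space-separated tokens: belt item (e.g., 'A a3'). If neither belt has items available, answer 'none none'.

Answer: A mast

Derivation:
Tick 1: prefer A, take mast from A; A=[plank,lens,orb] B=[disk,peg,valve,joint,iron] C=[mast]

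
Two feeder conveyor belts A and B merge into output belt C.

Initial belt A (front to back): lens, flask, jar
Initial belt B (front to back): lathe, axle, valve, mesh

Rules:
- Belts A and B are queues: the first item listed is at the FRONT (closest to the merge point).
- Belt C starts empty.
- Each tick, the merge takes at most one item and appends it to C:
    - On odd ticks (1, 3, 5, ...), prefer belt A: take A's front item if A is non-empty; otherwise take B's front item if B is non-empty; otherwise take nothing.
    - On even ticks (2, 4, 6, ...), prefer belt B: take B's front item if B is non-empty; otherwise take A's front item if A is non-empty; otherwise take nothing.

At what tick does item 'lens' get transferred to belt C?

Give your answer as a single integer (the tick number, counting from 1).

Answer: 1

Derivation:
Tick 1: prefer A, take lens from A; A=[flask,jar] B=[lathe,axle,valve,mesh] C=[lens]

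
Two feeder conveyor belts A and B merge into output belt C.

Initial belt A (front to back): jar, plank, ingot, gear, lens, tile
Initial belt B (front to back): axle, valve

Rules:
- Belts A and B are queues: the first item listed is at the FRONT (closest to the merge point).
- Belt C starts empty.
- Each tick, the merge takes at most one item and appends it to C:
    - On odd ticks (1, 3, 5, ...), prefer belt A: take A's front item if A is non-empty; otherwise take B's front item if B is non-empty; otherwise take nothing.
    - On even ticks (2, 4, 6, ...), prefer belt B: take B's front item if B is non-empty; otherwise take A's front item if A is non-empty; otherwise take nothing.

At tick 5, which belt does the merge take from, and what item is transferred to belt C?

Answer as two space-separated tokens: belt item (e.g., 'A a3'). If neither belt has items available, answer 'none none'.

Answer: A ingot

Derivation:
Tick 1: prefer A, take jar from A; A=[plank,ingot,gear,lens,tile] B=[axle,valve] C=[jar]
Tick 2: prefer B, take axle from B; A=[plank,ingot,gear,lens,tile] B=[valve] C=[jar,axle]
Tick 3: prefer A, take plank from A; A=[ingot,gear,lens,tile] B=[valve] C=[jar,axle,plank]
Tick 4: prefer B, take valve from B; A=[ingot,gear,lens,tile] B=[-] C=[jar,axle,plank,valve]
Tick 5: prefer A, take ingot from A; A=[gear,lens,tile] B=[-] C=[jar,axle,plank,valve,ingot]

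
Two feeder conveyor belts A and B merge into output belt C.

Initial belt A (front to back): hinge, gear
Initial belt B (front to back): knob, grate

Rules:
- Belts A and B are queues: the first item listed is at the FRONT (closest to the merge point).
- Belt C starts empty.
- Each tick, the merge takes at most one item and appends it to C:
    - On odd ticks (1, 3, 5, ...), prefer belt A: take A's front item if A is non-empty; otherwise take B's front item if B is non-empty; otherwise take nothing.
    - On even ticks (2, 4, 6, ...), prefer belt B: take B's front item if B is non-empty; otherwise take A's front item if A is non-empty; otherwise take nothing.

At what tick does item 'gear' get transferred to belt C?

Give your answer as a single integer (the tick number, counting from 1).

Answer: 3

Derivation:
Tick 1: prefer A, take hinge from A; A=[gear] B=[knob,grate] C=[hinge]
Tick 2: prefer B, take knob from B; A=[gear] B=[grate] C=[hinge,knob]
Tick 3: prefer A, take gear from A; A=[-] B=[grate] C=[hinge,knob,gear]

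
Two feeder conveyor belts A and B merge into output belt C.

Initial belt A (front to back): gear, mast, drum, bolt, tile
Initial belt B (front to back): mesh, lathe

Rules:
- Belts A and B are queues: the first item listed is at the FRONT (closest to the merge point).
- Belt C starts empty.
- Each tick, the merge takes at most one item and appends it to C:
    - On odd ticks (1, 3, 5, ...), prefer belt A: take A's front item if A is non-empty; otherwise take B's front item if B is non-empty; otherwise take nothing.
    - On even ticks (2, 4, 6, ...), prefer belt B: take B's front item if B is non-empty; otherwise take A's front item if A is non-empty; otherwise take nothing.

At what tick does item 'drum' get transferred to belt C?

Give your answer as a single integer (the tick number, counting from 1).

Tick 1: prefer A, take gear from A; A=[mast,drum,bolt,tile] B=[mesh,lathe] C=[gear]
Tick 2: prefer B, take mesh from B; A=[mast,drum,bolt,tile] B=[lathe] C=[gear,mesh]
Tick 3: prefer A, take mast from A; A=[drum,bolt,tile] B=[lathe] C=[gear,mesh,mast]
Tick 4: prefer B, take lathe from B; A=[drum,bolt,tile] B=[-] C=[gear,mesh,mast,lathe]
Tick 5: prefer A, take drum from A; A=[bolt,tile] B=[-] C=[gear,mesh,mast,lathe,drum]

Answer: 5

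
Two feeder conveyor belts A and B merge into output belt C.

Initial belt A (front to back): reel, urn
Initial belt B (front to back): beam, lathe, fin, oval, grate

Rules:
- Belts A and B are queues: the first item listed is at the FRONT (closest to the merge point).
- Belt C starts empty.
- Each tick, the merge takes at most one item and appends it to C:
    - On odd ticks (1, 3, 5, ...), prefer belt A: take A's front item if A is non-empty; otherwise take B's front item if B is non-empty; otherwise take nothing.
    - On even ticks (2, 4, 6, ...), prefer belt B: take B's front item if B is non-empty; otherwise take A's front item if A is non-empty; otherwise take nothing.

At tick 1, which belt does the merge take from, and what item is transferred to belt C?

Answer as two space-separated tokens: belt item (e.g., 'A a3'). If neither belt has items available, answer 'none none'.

Answer: A reel

Derivation:
Tick 1: prefer A, take reel from A; A=[urn] B=[beam,lathe,fin,oval,grate] C=[reel]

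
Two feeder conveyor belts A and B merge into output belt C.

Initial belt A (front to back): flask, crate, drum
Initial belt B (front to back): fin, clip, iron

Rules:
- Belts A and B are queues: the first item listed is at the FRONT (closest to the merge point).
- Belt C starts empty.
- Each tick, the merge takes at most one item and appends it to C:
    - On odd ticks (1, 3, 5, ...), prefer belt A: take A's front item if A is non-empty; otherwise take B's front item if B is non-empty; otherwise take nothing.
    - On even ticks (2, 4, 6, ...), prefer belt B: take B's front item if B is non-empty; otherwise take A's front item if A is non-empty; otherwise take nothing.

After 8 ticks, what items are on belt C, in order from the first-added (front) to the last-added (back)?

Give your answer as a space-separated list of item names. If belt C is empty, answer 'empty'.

Answer: flask fin crate clip drum iron

Derivation:
Tick 1: prefer A, take flask from A; A=[crate,drum] B=[fin,clip,iron] C=[flask]
Tick 2: prefer B, take fin from B; A=[crate,drum] B=[clip,iron] C=[flask,fin]
Tick 3: prefer A, take crate from A; A=[drum] B=[clip,iron] C=[flask,fin,crate]
Tick 4: prefer B, take clip from B; A=[drum] B=[iron] C=[flask,fin,crate,clip]
Tick 5: prefer A, take drum from A; A=[-] B=[iron] C=[flask,fin,crate,clip,drum]
Tick 6: prefer B, take iron from B; A=[-] B=[-] C=[flask,fin,crate,clip,drum,iron]
Tick 7: prefer A, both empty, nothing taken; A=[-] B=[-] C=[flask,fin,crate,clip,drum,iron]
Tick 8: prefer B, both empty, nothing taken; A=[-] B=[-] C=[flask,fin,crate,clip,drum,iron]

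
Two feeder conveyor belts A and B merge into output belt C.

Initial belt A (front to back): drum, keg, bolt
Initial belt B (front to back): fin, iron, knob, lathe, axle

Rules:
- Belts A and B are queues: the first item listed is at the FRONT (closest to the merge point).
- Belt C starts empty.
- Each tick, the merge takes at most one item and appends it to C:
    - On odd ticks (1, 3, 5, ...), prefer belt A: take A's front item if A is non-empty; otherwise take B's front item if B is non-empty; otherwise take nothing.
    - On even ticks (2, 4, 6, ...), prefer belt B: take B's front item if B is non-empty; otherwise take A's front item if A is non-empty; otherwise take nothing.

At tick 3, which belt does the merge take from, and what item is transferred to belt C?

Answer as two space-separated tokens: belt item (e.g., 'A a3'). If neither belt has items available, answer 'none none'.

Tick 1: prefer A, take drum from A; A=[keg,bolt] B=[fin,iron,knob,lathe,axle] C=[drum]
Tick 2: prefer B, take fin from B; A=[keg,bolt] B=[iron,knob,lathe,axle] C=[drum,fin]
Tick 3: prefer A, take keg from A; A=[bolt] B=[iron,knob,lathe,axle] C=[drum,fin,keg]

Answer: A keg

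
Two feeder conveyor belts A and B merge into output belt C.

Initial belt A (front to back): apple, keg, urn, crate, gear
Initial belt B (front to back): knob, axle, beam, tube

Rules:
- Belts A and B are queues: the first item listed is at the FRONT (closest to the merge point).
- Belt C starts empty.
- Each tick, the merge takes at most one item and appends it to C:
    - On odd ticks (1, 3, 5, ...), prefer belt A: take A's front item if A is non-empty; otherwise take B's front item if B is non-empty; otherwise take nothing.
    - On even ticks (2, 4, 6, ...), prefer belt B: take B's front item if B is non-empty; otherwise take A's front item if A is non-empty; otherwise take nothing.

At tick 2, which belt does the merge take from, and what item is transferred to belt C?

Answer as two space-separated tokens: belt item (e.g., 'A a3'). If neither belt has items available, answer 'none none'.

Tick 1: prefer A, take apple from A; A=[keg,urn,crate,gear] B=[knob,axle,beam,tube] C=[apple]
Tick 2: prefer B, take knob from B; A=[keg,urn,crate,gear] B=[axle,beam,tube] C=[apple,knob]

Answer: B knob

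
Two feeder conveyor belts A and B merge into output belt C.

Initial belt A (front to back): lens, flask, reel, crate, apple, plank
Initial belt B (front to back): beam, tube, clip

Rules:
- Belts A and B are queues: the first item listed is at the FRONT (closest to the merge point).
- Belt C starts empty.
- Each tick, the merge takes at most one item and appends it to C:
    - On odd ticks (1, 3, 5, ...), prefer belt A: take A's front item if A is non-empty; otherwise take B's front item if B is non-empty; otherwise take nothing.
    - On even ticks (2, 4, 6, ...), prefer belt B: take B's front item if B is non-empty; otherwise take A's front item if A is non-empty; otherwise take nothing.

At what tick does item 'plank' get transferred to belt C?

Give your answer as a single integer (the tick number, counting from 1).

Tick 1: prefer A, take lens from A; A=[flask,reel,crate,apple,plank] B=[beam,tube,clip] C=[lens]
Tick 2: prefer B, take beam from B; A=[flask,reel,crate,apple,plank] B=[tube,clip] C=[lens,beam]
Tick 3: prefer A, take flask from A; A=[reel,crate,apple,plank] B=[tube,clip] C=[lens,beam,flask]
Tick 4: prefer B, take tube from B; A=[reel,crate,apple,plank] B=[clip] C=[lens,beam,flask,tube]
Tick 5: prefer A, take reel from A; A=[crate,apple,plank] B=[clip] C=[lens,beam,flask,tube,reel]
Tick 6: prefer B, take clip from B; A=[crate,apple,plank] B=[-] C=[lens,beam,flask,tube,reel,clip]
Tick 7: prefer A, take crate from A; A=[apple,plank] B=[-] C=[lens,beam,flask,tube,reel,clip,crate]
Tick 8: prefer B, take apple from A; A=[plank] B=[-] C=[lens,beam,flask,tube,reel,clip,crate,apple]
Tick 9: prefer A, take plank from A; A=[-] B=[-] C=[lens,beam,flask,tube,reel,clip,crate,apple,plank]

Answer: 9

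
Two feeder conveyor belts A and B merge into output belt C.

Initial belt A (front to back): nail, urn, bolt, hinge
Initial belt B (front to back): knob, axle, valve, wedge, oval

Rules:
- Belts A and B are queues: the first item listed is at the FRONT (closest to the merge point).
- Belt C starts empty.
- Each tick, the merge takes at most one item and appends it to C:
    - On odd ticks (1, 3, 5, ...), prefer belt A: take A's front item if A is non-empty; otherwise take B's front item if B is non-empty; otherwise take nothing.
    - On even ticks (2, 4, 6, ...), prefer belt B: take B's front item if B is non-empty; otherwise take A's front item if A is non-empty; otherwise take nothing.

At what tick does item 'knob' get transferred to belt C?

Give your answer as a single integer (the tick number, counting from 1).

Tick 1: prefer A, take nail from A; A=[urn,bolt,hinge] B=[knob,axle,valve,wedge,oval] C=[nail]
Tick 2: prefer B, take knob from B; A=[urn,bolt,hinge] B=[axle,valve,wedge,oval] C=[nail,knob]

Answer: 2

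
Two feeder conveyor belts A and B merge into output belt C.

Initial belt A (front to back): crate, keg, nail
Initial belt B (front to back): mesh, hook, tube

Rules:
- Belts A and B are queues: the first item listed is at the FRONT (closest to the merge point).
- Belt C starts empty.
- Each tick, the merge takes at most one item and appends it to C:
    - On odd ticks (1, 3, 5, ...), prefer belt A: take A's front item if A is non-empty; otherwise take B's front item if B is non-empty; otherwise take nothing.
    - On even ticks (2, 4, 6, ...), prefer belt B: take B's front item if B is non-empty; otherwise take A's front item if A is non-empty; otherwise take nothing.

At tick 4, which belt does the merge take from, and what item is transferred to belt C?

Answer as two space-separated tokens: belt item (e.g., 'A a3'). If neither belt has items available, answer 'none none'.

Answer: B hook

Derivation:
Tick 1: prefer A, take crate from A; A=[keg,nail] B=[mesh,hook,tube] C=[crate]
Tick 2: prefer B, take mesh from B; A=[keg,nail] B=[hook,tube] C=[crate,mesh]
Tick 3: prefer A, take keg from A; A=[nail] B=[hook,tube] C=[crate,mesh,keg]
Tick 4: prefer B, take hook from B; A=[nail] B=[tube] C=[crate,mesh,keg,hook]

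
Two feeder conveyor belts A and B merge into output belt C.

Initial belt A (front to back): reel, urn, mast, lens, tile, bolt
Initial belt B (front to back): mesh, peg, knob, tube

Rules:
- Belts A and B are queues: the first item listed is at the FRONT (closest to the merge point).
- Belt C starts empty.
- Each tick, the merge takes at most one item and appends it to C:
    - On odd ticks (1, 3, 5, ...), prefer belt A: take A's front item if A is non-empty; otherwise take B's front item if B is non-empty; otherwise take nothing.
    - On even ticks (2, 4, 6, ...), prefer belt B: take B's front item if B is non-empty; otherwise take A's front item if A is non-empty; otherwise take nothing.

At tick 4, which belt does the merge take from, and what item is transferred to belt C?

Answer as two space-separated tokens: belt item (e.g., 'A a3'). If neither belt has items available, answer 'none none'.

Tick 1: prefer A, take reel from A; A=[urn,mast,lens,tile,bolt] B=[mesh,peg,knob,tube] C=[reel]
Tick 2: prefer B, take mesh from B; A=[urn,mast,lens,tile,bolt] B=[peg,knob,tube] C=[reel,mesh]
Tick 3: prefer A, take urn from A; A=[mast,lens,tile,bolt] B=[peg,knob,tube] C=[reel,mesh,urn]
Tick 4: prefer B, take peg from B; A=[mast,lens,tile,bolt] B=[knob,tube] C=[reel,mesh,urn,peg]

Answer: B peg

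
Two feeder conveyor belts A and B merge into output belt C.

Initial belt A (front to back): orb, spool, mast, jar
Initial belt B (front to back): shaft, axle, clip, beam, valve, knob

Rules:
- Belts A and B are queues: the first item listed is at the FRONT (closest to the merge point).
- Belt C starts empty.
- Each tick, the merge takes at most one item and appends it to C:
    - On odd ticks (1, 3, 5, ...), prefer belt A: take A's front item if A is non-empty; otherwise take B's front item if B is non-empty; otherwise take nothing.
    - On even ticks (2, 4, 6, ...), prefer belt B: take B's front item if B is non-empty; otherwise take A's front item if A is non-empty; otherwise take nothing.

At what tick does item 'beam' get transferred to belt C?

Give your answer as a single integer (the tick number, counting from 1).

Tick 1: prefer A, take orb from A; A=[spool,mast,jar] B=[shaft,axle,clip,beam,valve,knob] C=[orb]
Tick 2: prefer B, take shaft from B; A=[spool,mast,jar] B=[axle,clip,beam,valve,knob] C=[orb,shaft]
Tick 3: prefer A, take spool from A; A=[mast,jar] B=[axle,clip,beam,valve,knob] C=[orb,shaft,spool]
Tick 4: prefer B, take axle from B; A=[mast,jar] B=[clip,beam,valve,knob] C=[orb,shaft,spool,axle]
Tick 5: prefer A, take mast from A; A=[jar] B=[clip,beam,valve,knob] C=[orb,shaft,spool,axle,mast]
Tick 6: prefer B, take clip from B; A=[jar] B=[beam,valve,knob] C=[orb,shaft,spool,axle,mast,clip]
Tick 7: prefer A, take jar from A; A=[-] B=[beam,valve,knob] C=[orb,shaft,spool,axle,mast,clip,jar]
Tick 8: prefer B, take beam from B; A=[-] B=[valve,knob] C=[orb,shaft,spool,axle,mast,clip,jar,beam]

Answer: 8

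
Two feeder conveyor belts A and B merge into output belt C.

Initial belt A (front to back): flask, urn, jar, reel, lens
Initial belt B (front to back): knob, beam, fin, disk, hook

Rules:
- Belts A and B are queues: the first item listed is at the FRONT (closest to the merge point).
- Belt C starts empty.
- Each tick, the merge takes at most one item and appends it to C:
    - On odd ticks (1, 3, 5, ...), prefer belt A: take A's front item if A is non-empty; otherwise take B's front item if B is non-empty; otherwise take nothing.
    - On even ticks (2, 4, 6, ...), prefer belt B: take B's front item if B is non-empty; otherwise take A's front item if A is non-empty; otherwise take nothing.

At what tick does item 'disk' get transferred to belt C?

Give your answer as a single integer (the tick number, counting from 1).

Tick 1: prefer A, take flask from A; A=[urn,jar,reel,lens] B=[knob,beam,fin,disk,hook] C=[flask]
Tick 2: prefer B, take knob from B; A=[urn,jar,reel,lens] B=[beam,fin,disk,hook] C=[flask,knob]
Tick 3: prefer A, take urn from A; A=[jar,reel,lens] B=[beam,fin,disk,hook] C=[flask,knob,urn]
Tick 4: prefer B, take beam from B; A=[jar,reel,lens] B=[fin,disk,hook] C=[flask,knob,urn,beam]
Tick 5: prefer A, take jar from A; A=[reel,lens] B=[fin,disk,hook] C=[flask,knob,urn,beam,jar]
Tick 6: prefer B, take fin from B; A=[reel,lens] B=[disk,hook] C=[flask,knob,urn,beam,jar,fin]
Tick 7: prefer A, take reel from A; A=[lens] B=[disk,hook] C=[flask,knob,urn,beam,jar,fin,reel]
Tick 8: prefer B, take disk from B; A=[lens] B=[hook] C=[flask,knob,urn,beam,jar,fin,reel,disk]

Answer: 8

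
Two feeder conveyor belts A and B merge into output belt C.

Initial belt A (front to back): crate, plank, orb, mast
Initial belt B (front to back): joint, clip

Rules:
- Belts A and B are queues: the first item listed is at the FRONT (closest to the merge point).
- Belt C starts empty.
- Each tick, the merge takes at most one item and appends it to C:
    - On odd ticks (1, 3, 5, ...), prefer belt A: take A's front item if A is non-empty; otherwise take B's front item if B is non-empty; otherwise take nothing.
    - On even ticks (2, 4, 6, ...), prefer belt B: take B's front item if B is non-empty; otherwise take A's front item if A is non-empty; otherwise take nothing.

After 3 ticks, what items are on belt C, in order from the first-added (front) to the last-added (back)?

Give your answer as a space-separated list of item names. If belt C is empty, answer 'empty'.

Answer: crate joint plank

Derivation:
Tick 1: prefer A, take crate from A; A=[plank,orb,mast] B=[joint,clip] C=[crate]
Tick 2: prefer B, take joint from B; A=[plank,orb,mast] B=[clip] C=[crate,joint]
Tick 3: prefer A, take plank from A; A=[orb,mast] B=[clip] C=[crate,joint,plank]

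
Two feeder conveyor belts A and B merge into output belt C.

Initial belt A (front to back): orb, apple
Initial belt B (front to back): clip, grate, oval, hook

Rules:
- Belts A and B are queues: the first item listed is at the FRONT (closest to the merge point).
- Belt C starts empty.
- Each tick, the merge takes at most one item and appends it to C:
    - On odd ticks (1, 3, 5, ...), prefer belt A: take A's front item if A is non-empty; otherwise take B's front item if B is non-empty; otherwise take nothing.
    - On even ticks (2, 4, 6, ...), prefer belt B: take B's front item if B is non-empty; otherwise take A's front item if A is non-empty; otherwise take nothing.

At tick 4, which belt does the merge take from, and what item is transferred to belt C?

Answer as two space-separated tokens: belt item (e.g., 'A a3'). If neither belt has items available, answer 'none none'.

Answer: B grate

Derivation:
Tick 1: prefer A, take orb from A; A=[apple] B=[clip,grate,oval,hook] C=[orb]
Tick 2: prefer B, take clip from B; A=[apple] B=[grate,oval,hook] C=[orb,clip]
Tick 3: prefer A, take apple from A; A=[-] B=[grate,oval,hook] C=[orb,clip,apple]
Tick 4: prefer B, take grate from B; A=[-] B=[oval,hook] C=[orb,clip,apple,grate]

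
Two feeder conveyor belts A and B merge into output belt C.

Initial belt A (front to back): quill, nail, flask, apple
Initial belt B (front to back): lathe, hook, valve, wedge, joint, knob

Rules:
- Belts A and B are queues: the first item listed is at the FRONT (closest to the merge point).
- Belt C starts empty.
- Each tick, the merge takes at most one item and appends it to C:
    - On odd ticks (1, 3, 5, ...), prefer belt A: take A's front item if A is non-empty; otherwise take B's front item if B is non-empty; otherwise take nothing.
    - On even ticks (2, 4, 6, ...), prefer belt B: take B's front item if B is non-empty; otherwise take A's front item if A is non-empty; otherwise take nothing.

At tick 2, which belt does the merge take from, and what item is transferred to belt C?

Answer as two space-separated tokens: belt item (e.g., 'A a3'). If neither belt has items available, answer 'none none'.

Tick 1: prefer A, take quill from A; A=[nail,flask,apple] B=[lathe,hook,valve,wedge,joint,knob] C=[quill]
Tick 2: prefer B, take lathe from B; A=[nail,flask,apple] B=[hook,valve,wedge,joint,knob] C=[quill,lathe]

Answer: B lathe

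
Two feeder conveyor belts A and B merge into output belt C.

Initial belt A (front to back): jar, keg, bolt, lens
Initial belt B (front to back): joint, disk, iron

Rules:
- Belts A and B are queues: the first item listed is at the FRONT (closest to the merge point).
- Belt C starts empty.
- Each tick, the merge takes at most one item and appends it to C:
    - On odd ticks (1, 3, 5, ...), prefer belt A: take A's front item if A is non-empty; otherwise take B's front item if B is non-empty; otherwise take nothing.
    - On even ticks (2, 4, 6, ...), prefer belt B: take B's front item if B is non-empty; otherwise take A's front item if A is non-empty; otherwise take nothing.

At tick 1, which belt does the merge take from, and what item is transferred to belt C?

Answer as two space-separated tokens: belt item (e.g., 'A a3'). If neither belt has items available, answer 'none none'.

Tick 1: prefer A, take jar from A; A=[keg,bolt,lens] B=[joint,disk,iron] C=[jar]

Answer: A jar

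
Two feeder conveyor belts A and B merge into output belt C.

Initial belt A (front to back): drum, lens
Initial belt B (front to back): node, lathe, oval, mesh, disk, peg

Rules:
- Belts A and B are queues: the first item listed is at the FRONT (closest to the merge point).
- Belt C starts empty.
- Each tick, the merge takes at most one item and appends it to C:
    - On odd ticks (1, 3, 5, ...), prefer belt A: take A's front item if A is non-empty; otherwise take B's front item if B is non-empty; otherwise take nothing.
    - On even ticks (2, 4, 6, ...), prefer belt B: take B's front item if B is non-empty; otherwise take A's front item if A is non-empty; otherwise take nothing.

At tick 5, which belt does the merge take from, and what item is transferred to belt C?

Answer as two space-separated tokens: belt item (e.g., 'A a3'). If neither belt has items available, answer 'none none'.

Tick 1: prefer A, take drum from A; A=[lens] B=[node,lathe,oval,mesh,disk,peg] C=[drum]
Tick 2: prefer B, take node from B; A=[lens] B=[lathe,oval,mesh,disk,peg] C=[drum,node]
Tick 3: prefer A, take lens from A; A=[-] B=[lathe,oval,mesh,disk,peg] C=[drum,node,lens]
Tick 4: prefer B, take lathe from B; A=[-] B=[oval,mesh,disk,peg] C=[drum,node,lens,lathe]
Tick 5: prefer A, take oval from B; A=[-] B=[mesh,disk,peg] C=[drum,node,lens,lathe,oval]

Answer: B oval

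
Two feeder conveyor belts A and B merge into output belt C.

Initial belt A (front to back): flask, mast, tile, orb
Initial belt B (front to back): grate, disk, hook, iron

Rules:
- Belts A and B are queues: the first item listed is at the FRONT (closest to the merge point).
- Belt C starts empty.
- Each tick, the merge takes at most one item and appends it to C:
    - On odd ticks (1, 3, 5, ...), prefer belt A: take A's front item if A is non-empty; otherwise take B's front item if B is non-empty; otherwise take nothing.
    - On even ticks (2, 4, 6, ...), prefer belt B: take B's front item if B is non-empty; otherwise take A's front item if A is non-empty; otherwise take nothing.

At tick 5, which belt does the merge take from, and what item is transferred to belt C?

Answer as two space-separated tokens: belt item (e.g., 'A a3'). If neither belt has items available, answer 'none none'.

Answer: A tile

Derivation:
Tick 1: prefer A, take flask from A; A=[mast,tile,orb] B=[grate,disk,hook,iron] C=[flask]
Tick 2: prefer B, take grate from B; A=[mast,tile,orb] B=[disk,hook,iron] C=[flask,grate]
Tick 3: prefer A, take mast from A; A=[tile,orb] B=[disk,hook,iron] C=[flask,grate,mast]
Tick 4: prefer B, take disk from B; A=[tile,orb] B=[hook,iron] C=[flask,grate,mast,disk]
Tick 5: prefer A, take tile from A; A=[orb] B=[hook,iron] C=[flask,grate,mast,disk,tile]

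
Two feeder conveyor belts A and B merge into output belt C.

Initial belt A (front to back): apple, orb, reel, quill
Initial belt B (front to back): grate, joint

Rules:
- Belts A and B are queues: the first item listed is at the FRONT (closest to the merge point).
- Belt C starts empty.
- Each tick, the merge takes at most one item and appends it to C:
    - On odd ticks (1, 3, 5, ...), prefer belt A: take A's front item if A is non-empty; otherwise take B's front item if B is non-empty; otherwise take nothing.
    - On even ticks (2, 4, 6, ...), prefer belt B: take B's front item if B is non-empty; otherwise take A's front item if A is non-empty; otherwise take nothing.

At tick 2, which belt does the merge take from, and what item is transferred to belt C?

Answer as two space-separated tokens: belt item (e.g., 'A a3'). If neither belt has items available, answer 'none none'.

Answer: B grate

Derivation:
Tick 1: prefer A, take apple from A; A=[orb,reel,quill] B=[grate,joint] C=[apple]
Tick 2: prefer B, take grate from B; A=[orb,reel,quill] B=[joint] C=[apple,grate]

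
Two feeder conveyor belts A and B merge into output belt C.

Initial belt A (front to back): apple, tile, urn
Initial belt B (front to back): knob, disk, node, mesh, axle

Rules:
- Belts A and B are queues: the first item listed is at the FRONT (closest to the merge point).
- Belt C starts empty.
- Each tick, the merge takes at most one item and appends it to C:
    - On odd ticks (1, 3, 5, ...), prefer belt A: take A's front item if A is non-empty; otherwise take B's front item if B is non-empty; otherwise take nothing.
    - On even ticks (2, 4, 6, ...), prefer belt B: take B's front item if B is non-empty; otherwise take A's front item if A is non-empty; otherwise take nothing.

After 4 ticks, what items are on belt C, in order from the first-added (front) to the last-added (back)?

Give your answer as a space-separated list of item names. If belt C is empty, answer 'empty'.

Answer: apple knob tile disk

Derivation:
Tick 1: prefer A, take apple from A; A=[tile,urn] B=[knob,disk,node,mesh,axle] C=[apple]
Tick 2: prefer B, take knob from B; A=[tile,urn] B=[disk,node,mesh,axle] C=[apple,knob]
Tick 3: prefer A, take tile from A; A=[urn] B=[disk,node,mesh,axle] C=[apple,knob,tile]
Tick 4: prefer B, take disk from B; A=[urn] B=[node,mesh,axle] C=[apple,knob,tile,disk]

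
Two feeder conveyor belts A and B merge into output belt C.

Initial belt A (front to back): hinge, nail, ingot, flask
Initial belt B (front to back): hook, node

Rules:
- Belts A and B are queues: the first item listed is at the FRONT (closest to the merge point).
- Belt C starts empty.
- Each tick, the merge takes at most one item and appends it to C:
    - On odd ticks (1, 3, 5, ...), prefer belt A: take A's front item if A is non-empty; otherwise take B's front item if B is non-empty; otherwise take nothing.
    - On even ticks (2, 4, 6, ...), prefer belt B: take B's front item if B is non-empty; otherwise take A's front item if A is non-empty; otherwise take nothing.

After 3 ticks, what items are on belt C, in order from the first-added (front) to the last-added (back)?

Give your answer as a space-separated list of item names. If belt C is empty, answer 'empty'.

Tick 1: prefer A, take hinge from A; A=[nail,ingot,flask] B=[hook,node] C=[hinge]
Tick 2: prefer B, take hook from B; A=[nail,ingot,flask] B=[node] C=[hinge,hook]
Tick 3: prefer A, take nail from A; A=[ingot,flask] B=[node] C=[hinge,hook,nail]

Answer: hinge hook nail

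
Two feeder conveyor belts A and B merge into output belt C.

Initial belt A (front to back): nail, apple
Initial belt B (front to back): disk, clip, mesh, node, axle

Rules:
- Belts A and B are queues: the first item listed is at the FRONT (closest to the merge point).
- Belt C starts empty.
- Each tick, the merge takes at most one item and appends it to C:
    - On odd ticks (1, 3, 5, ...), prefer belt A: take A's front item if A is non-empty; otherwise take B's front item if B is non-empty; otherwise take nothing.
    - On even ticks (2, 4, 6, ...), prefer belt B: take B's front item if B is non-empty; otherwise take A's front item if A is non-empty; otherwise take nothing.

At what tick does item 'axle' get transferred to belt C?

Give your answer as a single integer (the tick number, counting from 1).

Answer: 7

Derivation:
Tick 1: prefer A, take nail from A; A=[apple] B=[disk,clip,mesh,node,axle] C=[nail]
Tick 2: prefer B, take disk from B; A=[apple] B=[clip,mesh,node,axle] C=[nail,disk]
Tick 3: prefer A, take apple from A; A=[-] B=[clip,mesh,node,axle] C=[nail,disk,apple]
Tick 4: prefer B, take clip from B; A=[-] B=[mesh,node,axle] C=[nail,disk,apple,clip]
Tick 5: prefer A, take mesh from B; A=[-] B=[node,axle] C=[nail,disk,apple,clip,mesh]
Tick 6: prefer B, take node from B; A=[-] B=[axle] C=[nail,disk,apple,clip,mesh,node]
Tick 7: prefer A, take axle from B; A=[-] B=[-] C=[nail,disk,apple,clip,mesh,node,axle]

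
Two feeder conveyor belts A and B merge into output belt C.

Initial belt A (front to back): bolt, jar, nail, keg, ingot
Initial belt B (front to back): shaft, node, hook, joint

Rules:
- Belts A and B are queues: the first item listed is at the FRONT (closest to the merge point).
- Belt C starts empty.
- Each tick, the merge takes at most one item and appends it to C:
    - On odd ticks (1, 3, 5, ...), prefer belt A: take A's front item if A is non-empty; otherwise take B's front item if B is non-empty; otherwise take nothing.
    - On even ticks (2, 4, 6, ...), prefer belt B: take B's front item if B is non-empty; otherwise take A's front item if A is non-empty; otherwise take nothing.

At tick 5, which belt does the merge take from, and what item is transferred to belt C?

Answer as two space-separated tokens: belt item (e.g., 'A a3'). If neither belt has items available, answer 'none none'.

Tick 1: prefer A, take bolt from A; A=[jar,nail,keg,ingot] B=[shaft,node,hook,joint] C=[bolt]
Tick 2: prefer B, take shaft from B; A=[jar,nail,keg,ingot] B=[node,hook,joint] C=[bolt,shaft]
Tick 3: prefer A, take jar from A; A=[nail,keg,ingot] B=[node,hook,joint] C=[bolt,shaft,jar]
Tick 4: prefer B, take node from B; A=[nail,keg,ingot] B=[hook,joint] C=[bolt,shaft,jar,node]
Tick 5: prefer A, take nail from A; A=[keg,ingot] B=[hook,joint] C=[bolt,shaft,jar,node,nail]

Answer: A nail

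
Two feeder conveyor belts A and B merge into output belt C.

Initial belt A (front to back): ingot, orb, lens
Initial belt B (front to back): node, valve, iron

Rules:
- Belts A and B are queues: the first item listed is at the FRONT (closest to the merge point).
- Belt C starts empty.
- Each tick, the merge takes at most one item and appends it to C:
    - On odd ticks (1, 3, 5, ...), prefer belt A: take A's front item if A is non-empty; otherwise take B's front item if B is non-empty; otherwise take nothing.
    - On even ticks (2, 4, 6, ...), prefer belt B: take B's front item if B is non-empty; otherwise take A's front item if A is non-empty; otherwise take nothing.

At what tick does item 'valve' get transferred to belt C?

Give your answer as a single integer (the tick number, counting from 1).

Tick 1: prefer A, take ingot from A; A=[orb,lens] B=[node,valve,iron] C=[ingot]
Tick 2: prefer B, take node from B; A=[orb,lens] B=[valve,iron] C=[ingot,node]
Tick 3: prefer A, take orb from A; A=[lens] B=[valve,iron] C=[ingot,node,orb]
Tick 4: prefer B, take valve from B; A=[lens] B=[iron] C=[ingot,node,orb,valve]

Answer: 4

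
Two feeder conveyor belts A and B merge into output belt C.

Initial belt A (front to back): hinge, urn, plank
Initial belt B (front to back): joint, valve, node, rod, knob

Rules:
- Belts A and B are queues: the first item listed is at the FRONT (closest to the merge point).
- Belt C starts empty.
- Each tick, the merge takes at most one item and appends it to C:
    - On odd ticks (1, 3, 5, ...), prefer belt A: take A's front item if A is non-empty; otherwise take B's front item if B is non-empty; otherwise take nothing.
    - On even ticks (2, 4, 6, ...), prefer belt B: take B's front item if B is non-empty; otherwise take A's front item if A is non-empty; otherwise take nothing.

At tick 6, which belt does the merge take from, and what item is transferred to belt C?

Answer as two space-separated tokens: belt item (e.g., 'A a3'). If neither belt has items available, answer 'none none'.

Tick 1: prefer A, take hinge from A; A=[urn,plank] B=[joint,valve,node,rod,knob] C=[hinge]
Tick 2: prefer B, take joint from B; A=[urn,plank] B=[valve,node,rod,knob] C=[hinge,joint]
Tick 3: prefer A, take urn from A; A=[plank] B=[valve,node,rod,knob] C=[hinge,joint,urn]
Tick 4: prefer B, take valve from B; A=[plank] B=[node,rod,knob] C=[hinge,joint,urn,valve]
Tick 5: prefer A, take plank from A; A=[-] B=[node,rod,knob] C=[hinge,joint,urn,valve,plank]
Tick 6: prefer B, take node from B; A=[-] B=[rod,knob] C=[hinge,joint,urn,valve,plank,node]

Answer: B node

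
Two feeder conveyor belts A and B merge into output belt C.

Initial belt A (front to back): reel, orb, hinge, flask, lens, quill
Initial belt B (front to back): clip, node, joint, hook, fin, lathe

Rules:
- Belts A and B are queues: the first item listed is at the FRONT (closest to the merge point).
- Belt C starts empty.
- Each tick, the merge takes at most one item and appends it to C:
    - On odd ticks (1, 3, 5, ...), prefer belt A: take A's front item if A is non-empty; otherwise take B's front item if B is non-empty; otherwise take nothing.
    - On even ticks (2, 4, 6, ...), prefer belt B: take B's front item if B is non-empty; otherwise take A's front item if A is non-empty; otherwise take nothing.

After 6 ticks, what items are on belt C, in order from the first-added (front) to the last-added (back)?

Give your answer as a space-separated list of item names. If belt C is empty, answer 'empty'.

Tick 1: prefer A, take reel from A; A=[orb,hinge,flask,lens,quill] B=[clip,node,joint,hook,fin,lathe] C=[reel]
Tick 2: prefer B, take clip from B; A=[orb,hinge,flask,lens,quill] B=[node,joint,hook,fin,lathe] C=[reel,clip]
Tick 3: prefer A, take orb from A; A=[hinge,flask,lens,quill] B=[node,joint,hook,fin,lathe] C=[reel,clip,orb]
Tick 4: prefer B, take node from B; A=[hinge,flask,lens,quill] B=[joint,hook,fin,lathe] C=[reel,clip,orb,node]
Tick 5: prefer A, take hinge from A; A=[flask,lens,quill] B=[joint,hook,fin,lathe] C=[reel,clip,orb,node,hinge]
Tick 6: prefer B, take joint from B; A=[flask,lens,quill] B=[hook,fin,lathe] C=[reel,clip,orb,node,hinge,joint]

Answer: reel clip orb node hinge joint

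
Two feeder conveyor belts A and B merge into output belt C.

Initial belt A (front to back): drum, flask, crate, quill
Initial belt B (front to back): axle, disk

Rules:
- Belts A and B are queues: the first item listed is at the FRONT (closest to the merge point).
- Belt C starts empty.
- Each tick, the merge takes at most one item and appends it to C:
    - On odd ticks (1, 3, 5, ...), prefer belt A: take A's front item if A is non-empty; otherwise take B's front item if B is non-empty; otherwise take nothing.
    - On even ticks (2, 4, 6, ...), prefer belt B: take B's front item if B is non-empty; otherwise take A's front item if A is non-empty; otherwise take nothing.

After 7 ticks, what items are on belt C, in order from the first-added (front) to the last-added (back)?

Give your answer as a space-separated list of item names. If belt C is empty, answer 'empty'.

Answer: drum axle flask disk crate quill

Derivation:
Tick 1: prefer A, take drum from A; A=[flask,crate,quill] B=[axle,disk] C=[drum]
Tick 2: prefer B, take axle from B; A=[flask,crate,quill] B=[disk] C=[drum,axle]
Tick 3: prefer A, take flask from A; A=[crate,quill] B=[disk] C=[drum,axle,flask]
Tick 4: prefer B, take disk from B; A=[crate,quill] B=[-] C=[drum,axle,flask,disk]
Tick 5: prefer A, take crate from A; A=[quill] B=[-] C=[drum,axle,flask,disk,crate]
Tick 6: prefer B, take quill from A; A=[-] B=[-] C=[drum,axle,flask,disk,crate,quill]
Tick 7: prefer A, both empty, nothing taken; A=[-] B=[-] C=[drum,axle,flask,disk,crate,quill]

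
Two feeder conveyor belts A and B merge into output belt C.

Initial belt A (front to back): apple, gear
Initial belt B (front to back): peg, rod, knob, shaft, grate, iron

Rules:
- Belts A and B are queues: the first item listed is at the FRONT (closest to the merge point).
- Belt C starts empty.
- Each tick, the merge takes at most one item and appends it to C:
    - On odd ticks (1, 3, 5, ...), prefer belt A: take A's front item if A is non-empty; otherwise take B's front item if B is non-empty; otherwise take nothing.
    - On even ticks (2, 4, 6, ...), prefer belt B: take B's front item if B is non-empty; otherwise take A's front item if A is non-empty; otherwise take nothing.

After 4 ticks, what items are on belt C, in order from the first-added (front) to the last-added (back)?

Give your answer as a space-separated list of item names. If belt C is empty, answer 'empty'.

Answer: apple peg gear rod

Derivation:
Tick 1: prefer A, take apple from A; A=[gear] B=[peg,rod,knob,shaft,grate,iron] C=[apple]
Tick 2: prefer B, take peg from B; A=[gear] B=[rod,knob,shaft,grate,iron] C=[apple,peg]
Tick 3: prefer A, take gear from A; A=[-] B=[rod,knob,shaft,grate,iron] C=[apple,peg,gear]
Tick 4: prefer B, take rod from B; A=[-] B=[knob,shaft,grate,iron] C=[apple,peg,gear,rod]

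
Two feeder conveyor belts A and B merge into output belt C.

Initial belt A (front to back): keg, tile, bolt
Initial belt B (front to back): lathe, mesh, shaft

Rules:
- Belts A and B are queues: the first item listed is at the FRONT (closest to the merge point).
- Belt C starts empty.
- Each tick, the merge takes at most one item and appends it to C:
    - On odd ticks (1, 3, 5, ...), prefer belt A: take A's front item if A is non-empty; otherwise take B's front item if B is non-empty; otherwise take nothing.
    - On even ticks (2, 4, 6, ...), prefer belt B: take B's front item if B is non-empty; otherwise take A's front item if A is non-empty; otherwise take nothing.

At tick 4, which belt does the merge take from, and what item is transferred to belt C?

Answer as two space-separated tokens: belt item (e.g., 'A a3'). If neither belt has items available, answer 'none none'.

Answer: B mesh

Derivation:
Tick 1: prefer A, take keg from A; A=[tile,bolt] B=[lathe,mesh,shaft] C=[keg]
Tick 2: prefer B, take lathe from B; A=[tile,bolt] B=[mesh,shaft] C=[keg,lathe]
Tick 3: prefer A, take tile from A; A=[bolt] B=[mesh,shaft] C=[keg,lathe,tile]
Tick 4: prefer B, take mesh from B; A=[bolt] B=[shaft] C=[keg,lathe,tile,mesh]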